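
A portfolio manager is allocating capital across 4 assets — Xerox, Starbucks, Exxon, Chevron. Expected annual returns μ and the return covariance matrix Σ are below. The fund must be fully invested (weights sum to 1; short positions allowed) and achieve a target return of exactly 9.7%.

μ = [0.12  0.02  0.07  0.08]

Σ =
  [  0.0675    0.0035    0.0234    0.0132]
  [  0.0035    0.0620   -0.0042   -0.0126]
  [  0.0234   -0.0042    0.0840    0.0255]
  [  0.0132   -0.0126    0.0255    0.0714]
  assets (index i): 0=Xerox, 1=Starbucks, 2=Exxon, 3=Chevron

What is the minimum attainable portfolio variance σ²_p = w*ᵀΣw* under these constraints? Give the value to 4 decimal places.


g=Σ⁻¹μ = [1.5307  0.4206  0.1696  0.8511]
h=Σ⁻¹𝟙 = [9.0523  18.7670  6.2500  13.4118]
a=μᵀg=0.272061  b=𝟙ᵀg=2.972056  c=𝟙ᵀh=47.481056  D=ac−b²=4.084629
λ₁=(c·0.097−b)/D = (47.481056·0.097−2.972056)/4.084629 = 0.399940
λ₂=(a−b·0.097)/D = (0.272061−2.972056·0.097)/4.084629 = -0.003973
w* = 0.399940·g + -0.003973·h:
  w_0 = 0.399940·1.5307 + -0.003973·9.0523 = 0.5762  (Xerox)
  w_1 = 0.399940·0.4206 + -0.003973·18.7670 = 0.0937  (Starbucks)
  w_2 = 0.399940·0.1696 + -0.003973·6.2500 = 0.0430  (Exxon)
  w_3 = 0.399940·0.8511 + -0.003973·13.4118 = 0.2871  (Chevron)
Σw_i=1.0000  μᵀw=0.0970
σ²=wᵀΣw=λ₁·μ_p+λ₂ = 0.399940·0.097 + -0.003973 = 0.034821 ≈ 0.0348

0.0348


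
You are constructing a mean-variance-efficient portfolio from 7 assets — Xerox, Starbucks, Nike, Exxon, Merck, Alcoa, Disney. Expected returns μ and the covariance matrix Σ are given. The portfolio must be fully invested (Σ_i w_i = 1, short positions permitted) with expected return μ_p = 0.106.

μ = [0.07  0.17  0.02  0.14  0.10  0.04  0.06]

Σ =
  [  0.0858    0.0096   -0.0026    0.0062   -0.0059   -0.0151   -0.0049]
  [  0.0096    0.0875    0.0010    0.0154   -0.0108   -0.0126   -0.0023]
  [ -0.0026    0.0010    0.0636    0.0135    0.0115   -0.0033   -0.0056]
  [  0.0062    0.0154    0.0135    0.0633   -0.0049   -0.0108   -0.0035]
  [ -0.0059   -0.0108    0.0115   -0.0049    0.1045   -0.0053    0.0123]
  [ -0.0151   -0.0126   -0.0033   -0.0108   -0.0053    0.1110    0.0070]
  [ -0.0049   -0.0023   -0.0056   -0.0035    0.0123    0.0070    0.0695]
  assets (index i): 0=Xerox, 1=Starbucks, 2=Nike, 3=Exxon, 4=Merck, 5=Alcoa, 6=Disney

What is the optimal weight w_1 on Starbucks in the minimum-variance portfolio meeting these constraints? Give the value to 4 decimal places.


0.2108

u=Σ⁻¹μ = [0.7423  1.8065  -0.2333  2.0369  1.2628  0.8708  0.7480]
v=Σ⁻¹𝟙 = [13.7454  11.0100  13.6572  12.6689  9.5513  13.3134  14.4291]
a=μᵀu=0.845566  b=𝟙ᵀu=7.234080  c=𝟙ᵀv=88.375270  D=ac−b²=22.395247
λ₁=(c·0.106−b)/D = (88.375270·0.106−7.234080)/22.395247 = 0.095275
λ₂=(a−b·0.106)/D = (0.845566−7.234080·0.106)/22.395247 = 0.003517
w* = 0.095275·u + 0.003517·v:
  w_0 = 0.095275·0.7423 + 0.003517·13.7454 = 0.1191  (Xerox)
  w_1 = 0.095275·1.8065 + 0.003517·11.0100 = 0.2108  (Starbucks)
  w_2 = 0.095275·-0.2333 + 0.003517·13.6572 = 0.0258  (Nike)
  w_3 = 0.095275·2.0369 + 0.003517·12.6689 = 0.2386  (Exxon)
  w_4 = 0.095275·1.2628 + 0.003517·9.5513 = 0.1539  (Merck)
  w_5 = 0.095275·0.8708 + 0.003517·13.3134 = 0.1298  (Alcoa)
  w_6 = 0.095275·0.7480 + 0.003517·14.4291 = 0.1220  (Disney)
Σw_i=1.0000  μᵀw=0.1060
σ²=wᵀΣw=λ₁·μ_p+λ₂ = 0.095275·0.106 + 0.003517 = 0.013616 ≈ 0.0136


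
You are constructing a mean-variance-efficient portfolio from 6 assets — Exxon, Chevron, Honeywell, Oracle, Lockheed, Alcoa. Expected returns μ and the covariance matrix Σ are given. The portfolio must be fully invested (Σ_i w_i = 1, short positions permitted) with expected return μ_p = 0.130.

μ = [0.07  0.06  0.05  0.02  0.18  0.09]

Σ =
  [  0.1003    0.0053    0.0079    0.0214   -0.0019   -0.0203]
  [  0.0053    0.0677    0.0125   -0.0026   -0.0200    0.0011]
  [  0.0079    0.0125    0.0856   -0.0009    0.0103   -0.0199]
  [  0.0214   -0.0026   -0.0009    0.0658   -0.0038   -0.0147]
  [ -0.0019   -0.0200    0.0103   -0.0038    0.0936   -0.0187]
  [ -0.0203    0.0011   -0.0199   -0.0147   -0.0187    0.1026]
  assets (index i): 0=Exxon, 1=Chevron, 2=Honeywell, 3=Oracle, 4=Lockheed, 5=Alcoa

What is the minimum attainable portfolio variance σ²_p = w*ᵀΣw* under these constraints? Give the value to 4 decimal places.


0.0241

p=Σ⁻¹μ = [0.8424  1.5110  0.3671  0.6138  2.5786  1.6568]
q=Σ⁻¹𝟙 = [8.4414  17.8657  10.7978  18.6607  18.0961  19.2914]
a=μᵀp=0.793499  b=𝟙ᵀp=7.569458  c=𝟙ᵀq=93.152978  D=ac−b²=16.620127
λ₁=(c·0.130−b)/D = (93.152978·0.130−7.569458)/16.620127 = 0.273189
λ₂=(a−b·0.130)/D = (0.793499−7.569458·0.130)/16.620127 = -0.011464
w* = 0.273189·p + -0.011464·q:
  w_0 = 0.273189·0.8424 + -0.011464·8.4414 = 0.1334  (Exxon)
  w_1 = 0.273189·1.5110 + -0.011464·17.8657 = 0.2080  (Chevron)
  w_2 = 0.273189·0.3671 + -0.011464·10.7978 = -0.0235  (Honeywell)
  w_3 = 0.273189·0.6138 + -0.011464·18.6607 = -0.0463  (Oracle)
  w_4 = 0.273189·2.5786 + -0.011464·18.0961 = 0.4970  (Lockheed)
  w_5 = 0.273189·1.6568 + -0.011464·19.2914 = 0.2315  (Alcoa)
Σw_i=1.0000  μᵀw=0.1300
σ²=wᵀΣw=λ₁·μ_p+λ₂ = 0.273189·0.130 + -0.011464 = 0.024051 ≈ 0.0241


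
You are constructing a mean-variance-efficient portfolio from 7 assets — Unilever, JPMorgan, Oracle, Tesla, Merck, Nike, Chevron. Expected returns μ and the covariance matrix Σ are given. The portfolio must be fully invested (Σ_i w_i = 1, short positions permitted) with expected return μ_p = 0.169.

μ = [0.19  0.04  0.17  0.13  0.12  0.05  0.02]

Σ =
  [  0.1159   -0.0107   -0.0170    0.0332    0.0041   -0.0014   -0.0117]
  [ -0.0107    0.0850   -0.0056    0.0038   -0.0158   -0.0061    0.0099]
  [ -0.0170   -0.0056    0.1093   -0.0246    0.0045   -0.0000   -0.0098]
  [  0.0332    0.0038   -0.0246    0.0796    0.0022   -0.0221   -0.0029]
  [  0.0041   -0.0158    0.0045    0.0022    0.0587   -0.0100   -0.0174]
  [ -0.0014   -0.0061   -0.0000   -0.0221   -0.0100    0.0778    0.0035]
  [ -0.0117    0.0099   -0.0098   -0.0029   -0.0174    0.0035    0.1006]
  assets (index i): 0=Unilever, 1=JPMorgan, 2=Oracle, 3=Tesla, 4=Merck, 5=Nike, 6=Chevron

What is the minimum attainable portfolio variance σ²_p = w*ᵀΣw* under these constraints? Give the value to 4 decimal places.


g=Σ⁻¹μ = [1.5170  1.2067  2.2968  2.0711  2.5635  1.6407  0.9262]
h=Σ⁻¹𝟙 = [7.8731  17.9607  15.8926  19.4539  27.7669  22.8144  15.2064]
a=μᵀg=1.404365  b=𝟙ᵀg=12.221945  c=𝟙ᵀh=126.967997  D=ac−b²=28.933506
λ₁=(c·0.169−b)/D = (126.967997·0.169−12.221945)/28.933506 = 0.319202
λ₂=(a−b·0.169)/D = (1.404365−12.221945·0.169)/28.933506 = -0.022850
w* = 0.319202·g + -0.022850·h:
  w_0 = 0.319202·1.5170 + -0.022850·7.8731 = 0.3043  (Unilever)
  w_1 = 0.319202·1.2067 + -0.022850·17.9607 = -0.0252  (JPMorgan)
  w_2 = 0.319202·2.2968 + -0.022850·15.8926 = 0.3700  (Oracle)
  w_3 = 0.319202·2.0711 + -0.022850·19.4539 = 0.2166  (Tesla)
  w_4 = 0.319202·2.5635 + -0.022850·27.7669 = 0.1838  (Merck)
  w_5 = 0.319202·1.6407 + -0.022850·22.8144 = 0.0024  (Nike)
  w_6 = 0.319202·0.9262 + -0.022850·15.2064 = -0.0518  (Chevron)
Σw_i=1.0000  μᵀw=0.1690
σ²=wᵀΣw=λ₁·μ_p+λ₂ = 0.319202·0.169 + -0.022850 = 0.031095 ≈ 0.0311

0.0311


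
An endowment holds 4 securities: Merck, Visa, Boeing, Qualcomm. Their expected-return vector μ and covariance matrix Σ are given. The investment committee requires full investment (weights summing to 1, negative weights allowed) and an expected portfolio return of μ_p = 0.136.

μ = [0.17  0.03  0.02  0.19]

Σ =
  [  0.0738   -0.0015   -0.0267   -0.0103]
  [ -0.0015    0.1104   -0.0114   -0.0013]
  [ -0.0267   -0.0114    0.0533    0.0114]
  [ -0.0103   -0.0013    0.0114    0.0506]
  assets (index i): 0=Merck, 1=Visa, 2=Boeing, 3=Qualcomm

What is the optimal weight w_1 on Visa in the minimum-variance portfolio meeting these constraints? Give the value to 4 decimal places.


0.0807

x=Σ⁻¹μ = [3.3549  0.4977  1.2716  4.1641]
y=Σ⁻¹𝟙 = [27.7972  12.9034  31.4538  18.6662]
a=μᵀx=1.401877  b=𝟙ᵀx=9.288293  c=𝟙ᵀy=90.820703  D=ac−b²=41.047099
λ₁=(c·0.136−b)/D = (90.820703·0.136−9.288293)/41.047099 = 0.074629
λ₂=(a−b·0.136)/D = (1.401877−9.288293·0.136)/41.047099 = 0.003378
w* = 0.074629·x + 0.003378·y:
  w_0 = 0.074629·3.3549 + 0.003378·27.7972 = 0.3443  (Merck)
  w_1 = 0.074629·0.4977 + 0.003378·12.9034 = 0.0807  (Visa)
  w_2 = 0.074629·1.2716 + 0.003378·31.4538 = 0.2012  (Boeing)
  w_3 = 0.074629·4.1641 + 0.003378·18.6662 = 0.3738  (Qualcomm)
Σw_i=1.0000  μᵀw=0.1360
σ²=wᵀΣw=λ₁·μ_p+λ₂ = 0.074629·0.136 + 0.003378 = 0.013528 ≈ 0.0135


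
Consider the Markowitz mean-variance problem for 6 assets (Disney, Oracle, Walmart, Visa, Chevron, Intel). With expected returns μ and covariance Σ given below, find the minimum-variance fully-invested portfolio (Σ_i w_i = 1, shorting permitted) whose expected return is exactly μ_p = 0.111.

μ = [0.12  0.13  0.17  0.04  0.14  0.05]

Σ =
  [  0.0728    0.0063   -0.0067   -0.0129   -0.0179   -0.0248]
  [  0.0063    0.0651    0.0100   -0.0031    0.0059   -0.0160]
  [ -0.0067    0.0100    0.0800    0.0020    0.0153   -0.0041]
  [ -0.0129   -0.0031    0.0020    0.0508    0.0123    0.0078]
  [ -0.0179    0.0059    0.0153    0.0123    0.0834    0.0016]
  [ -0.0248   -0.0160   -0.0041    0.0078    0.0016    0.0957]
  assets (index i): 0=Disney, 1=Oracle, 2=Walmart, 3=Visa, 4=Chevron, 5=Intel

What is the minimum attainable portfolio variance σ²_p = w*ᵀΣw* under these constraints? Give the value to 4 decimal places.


0.0103

g=Σ⁻¹μ = [2.7461  1.7040  1.8825  0.8866  1.6426  1.4999]
h=Σ⁻¹𝟙 = [26.1433  15.6796  11.0415  21.3674  10.9625  18.3939]
a=μᵀg=1.211507  b=𝟙ᵀg=10.361734  c=𝟙ᵀh=103.588103  D=ac−b²=18.132153
λ₁=(c·0.111−b)/D = (103.588103·0.111−10.361734)/18.132153 = 0.062681
λ₂=(a−b·0.111)/D = (1.211507−10.361734·0.111)/18.132153 = 0.003384
w* = 0.062681·g + 0.003384·h:
  w_0 = 0.062681·2.7461 + 0.003384·26.1433 = 0.2606  (Disney)
  w_1 = 0.062681·1.7040 + 0.003384·15.6796 = 0.1599  (Oracle)
  w_2 = 0.062681·1.8825 + 0.003384·11.0415 = 0.1554  (Walmart)
  w_3 = 0.062681·0.8866 + 0.003384·21.3674 = 0.1279  (Visa)
  w_4 = 0.062681·1.6426 + 0.003384·10.9625 = 0.1401  (Chevron)
  w_5 = 0.062681·1.4999 + 0.003384·18.3939 = 0.1563  (Intel)
Σw_i=1.0000  μᵀw=0.1110
σ²=wᵀΣw=λ₁·μ_p+λ₂ = 0.062681·0.111 + 0.003384 = 0.010341 ≈ 0.0103


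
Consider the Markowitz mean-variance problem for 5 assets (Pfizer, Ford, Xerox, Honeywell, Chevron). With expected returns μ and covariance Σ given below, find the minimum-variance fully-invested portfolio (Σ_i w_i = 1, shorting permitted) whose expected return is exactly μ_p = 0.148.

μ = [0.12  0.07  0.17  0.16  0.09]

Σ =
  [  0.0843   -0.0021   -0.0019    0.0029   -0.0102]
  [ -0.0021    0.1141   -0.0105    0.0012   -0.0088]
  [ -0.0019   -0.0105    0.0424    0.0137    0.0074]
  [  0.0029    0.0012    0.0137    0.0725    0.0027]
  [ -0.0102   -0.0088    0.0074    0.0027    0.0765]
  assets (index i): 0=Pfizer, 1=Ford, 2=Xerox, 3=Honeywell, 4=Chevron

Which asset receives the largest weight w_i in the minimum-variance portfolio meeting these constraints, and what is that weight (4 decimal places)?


Xerox (0.5134)

g=Σ⁻¹μ = [1.6195  1.0549  3.7030  1.3837  1.1067]
h=Σ⁻¹𝟙 = [14.0548  12.0387  22.0742  8.3427  13.9010]
a=μᵀg=1.218691  b=𝟙ᵀg=8.867821  c=𝟙ᵀh=70.411361  D=ac−b²=7.171440
λ₁=(c·0.148−b)/D = (70.411361·0.148−8.867821)/7.171440 = 0.216562
λ₂=(a−b·0.148)/D = (1.218691−8.867821·0.148)/7.171440 = -0.013072
w* = 0.216562·g + -0.013072·h:
  w_0 = 0.216562·1.6195 + -0.013072·14.0548 = 0.1670  (Pfizer)
  w_1 = 0.216562·1.0549 + -0.013072·12.0387 = 0.0711  (Ford)
  w_2 = 0.216562·3.7030 + -0.013072·22.0742 = 0.5134  (Xerox)
  w_3 = 0.216562·1.3837 + -0.013072·8.3427 = 0.1906  (Honeywell)
  w_4 = 0.216562·1.1067 + -0.013072·13.9010 = 0.0580  (Chevron)
Σw_i=1.0000  μᵀw=0.1480
σ²=wᵀΣw=λ₁·μ_p+λ₂ = 0.216562·0.148 + -0.013072 = 0.018979 ≈ 0.0190


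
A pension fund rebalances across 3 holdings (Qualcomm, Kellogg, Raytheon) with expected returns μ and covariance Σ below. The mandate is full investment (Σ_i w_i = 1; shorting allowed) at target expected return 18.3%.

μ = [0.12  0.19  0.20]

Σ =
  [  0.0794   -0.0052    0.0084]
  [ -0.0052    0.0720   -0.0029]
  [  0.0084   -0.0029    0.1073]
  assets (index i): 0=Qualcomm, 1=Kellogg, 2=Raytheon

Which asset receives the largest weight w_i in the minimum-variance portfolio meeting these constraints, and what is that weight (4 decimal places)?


x=Σ⁻¹μ = [1.5033  2.8209  1.8225]
y=Σ⁻¹𝟙 = [12.6626  15.1554  8.7380]
a=μᵀx=1.080854  b=𝟙ᵀx=6.146622  c=𝟙ᵀy=36.555911  D=ac−b²=1.730647
λ₁=(c·0.183−b)/D = (36.555911·0.183−6.146622)/1.730647 = 0.313819
λ₂=(a−b·0.183)/D = (1.080854−6.146622·0.183)/1.730647 = -0.025411
w* = 0.313819·x + -0.025411·y:
  w_0 = 0.313819·1.5033 + -0.025411·12.6626 = 0.1500  (Qualcomm)
  w_1 = 0.313819·2.8209 + -0.025411·15.1554 = 0.5001  (Kellogg)
  w_2 = 0.313819·1.8225 + -0.025411·8.7380 = 0.3499  (Raytheon)
Σw_i=1.0000  μᵀw=0.1830
σ²=wᵀΣw=λ₁·μ_p+λ₂ = 0.313819·0.183 + -0.025411 = 0.032018 ≈ 0.0320

Kellogg (0.5001)


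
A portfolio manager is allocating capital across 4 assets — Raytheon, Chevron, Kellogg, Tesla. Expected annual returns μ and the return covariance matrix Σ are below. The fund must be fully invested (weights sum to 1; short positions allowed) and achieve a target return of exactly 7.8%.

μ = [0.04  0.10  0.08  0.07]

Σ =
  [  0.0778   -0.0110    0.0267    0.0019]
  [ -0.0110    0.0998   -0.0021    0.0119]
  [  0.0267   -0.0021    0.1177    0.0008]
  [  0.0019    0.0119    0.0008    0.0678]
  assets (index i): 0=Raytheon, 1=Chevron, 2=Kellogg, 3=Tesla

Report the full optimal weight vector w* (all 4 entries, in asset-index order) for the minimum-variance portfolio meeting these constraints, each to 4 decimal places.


0.1466  0.3425  0.2122  0.2987

p=Σ⁻¹μ = [0.4253  0.9606  0.5946  0.8449]
q=Σ⁻¹𝟙 = [11.9355  9.9572  5.8807  12.5978]
a=μᵀp=0.219788  b=𝟙ᵀp=2.825433  c=𝟙ᵀq=40.371068  D=ac−b²=0.890004
λ₁=(c·0.078−b)/D = (40.371068·0.078−2.825433)/0.890004 = 0.363493
λ₂=(a−b·0.078)/D = (0.219788−2.825433·0.078)/0.890004 = -0.000669
w* = 0.363493·p + -0.000669·q:
  w_0 = 0.363493·0.4253 + -0.000669·11.9355 = 0.1466  (Raytheon)
  w_1 = 0.363493·0.9606 + -0.000669·9.9572 = 0.3425  (Chevron)
  w_2 = 0.363493·0.5946 + -0.000669·5.8807 = 0.2122  (Kellogg)
  w_3 = 0.363493·0.8449 + -0.000669·12.5978 = 0.2987  (Tesla)
Σw_i=1.0000  μᵀw=0.0780
σ²=wᵀΣw=λ₁·μ_p+λ₂ = 0.363493·0.078 + -0.000669 = 0.027683 ≈ 0.0277


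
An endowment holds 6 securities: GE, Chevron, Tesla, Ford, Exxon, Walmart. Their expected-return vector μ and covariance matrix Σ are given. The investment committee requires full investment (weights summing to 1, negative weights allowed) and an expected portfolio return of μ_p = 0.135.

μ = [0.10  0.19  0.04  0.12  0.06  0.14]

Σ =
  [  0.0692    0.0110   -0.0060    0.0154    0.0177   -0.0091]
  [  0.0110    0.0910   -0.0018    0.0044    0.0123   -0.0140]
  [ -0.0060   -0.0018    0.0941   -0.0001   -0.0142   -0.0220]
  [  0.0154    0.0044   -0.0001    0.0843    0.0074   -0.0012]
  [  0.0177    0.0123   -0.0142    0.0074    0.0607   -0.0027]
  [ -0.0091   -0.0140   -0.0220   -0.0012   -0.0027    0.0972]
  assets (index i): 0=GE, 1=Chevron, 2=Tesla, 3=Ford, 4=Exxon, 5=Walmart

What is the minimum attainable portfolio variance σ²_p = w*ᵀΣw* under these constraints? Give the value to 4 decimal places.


u=Σ⁻¹μ = [1.1170  2.1911  1.1050  1.0983  0.4384  2.1363]
v=Σ⁻¹𝟙 = [10.9387  10.2423  17.8738  8.2675  15.1548  17.3559]
a=μᵀu=1.029385  b=𝟙ᵀu=8.086071  c=𝟙ᵀv=79.832950  D=ac−b²=16.794325
λ₁=(c·0.135−b)/D = (79.832950·0.135−8.086071)/16.794325 = 0.160255
λ₂=(a−b·0.135)/D = (1.029385−8.086071·0.135)/16.794325 = -0.003706
w* = 0.160255·u + -0.003706·v:
  w_0 = 0.160255·1.1170 + -0.003706·10.9387 = 0.1385  (GE)
  w_1 = 0.160255·2.1911 + -0.003706·10.2423 = 0.3132  (Chevron)
  w_2 = 0.160255·1.1050 + -0.003706·17.8738 = 0.1108  (Tesla)
  w_3 = 0.160255·1.0983 + -0.003706·8.2675 = 0.1454  (Ford)
  w_4 = 0.160255·0.4384 + -0.003706·15.1548 = 0.0141  (Exxon)
  w_5 = 0.160255·2.1363 + -0.003706·17.3559 = 0.2780  (Walmart)
Σw_i=1.0000  μᵀw=0.1350
σ²=wᵀΣw=λ₁·μ_p+λ₂ = 0.160255·0.135 + -0.003706 = 0.017929 ≈ 0.0179

0.0179


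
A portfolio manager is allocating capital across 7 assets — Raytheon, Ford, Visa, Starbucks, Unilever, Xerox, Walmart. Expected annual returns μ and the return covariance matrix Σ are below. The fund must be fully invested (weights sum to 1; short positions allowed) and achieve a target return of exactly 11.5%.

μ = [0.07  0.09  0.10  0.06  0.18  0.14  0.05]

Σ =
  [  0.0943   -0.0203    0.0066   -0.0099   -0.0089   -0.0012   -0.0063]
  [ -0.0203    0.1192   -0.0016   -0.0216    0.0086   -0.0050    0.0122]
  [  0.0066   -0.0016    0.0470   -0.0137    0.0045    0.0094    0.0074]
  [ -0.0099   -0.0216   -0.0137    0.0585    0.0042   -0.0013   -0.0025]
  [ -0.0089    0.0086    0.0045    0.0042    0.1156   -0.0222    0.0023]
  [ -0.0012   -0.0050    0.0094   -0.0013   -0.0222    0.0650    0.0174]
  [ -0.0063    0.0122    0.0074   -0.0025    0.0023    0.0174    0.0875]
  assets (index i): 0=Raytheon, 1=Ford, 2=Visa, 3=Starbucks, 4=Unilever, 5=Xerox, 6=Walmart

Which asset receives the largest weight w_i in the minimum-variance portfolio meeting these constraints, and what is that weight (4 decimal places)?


Xerox (0.2627)

g=Σ⁻¹μ = [1.3354  1.3927  1.9010  2.1234  1.9433  2.7786  -0.2303]
h=Σ⁻¹𝟙 = [17.3907  16.7869  23.6139  31.6782  9.6157  15.9403  5.8256]
a=μᵀg=1.263600  b=𝟙ᵀg=11.243998  c=𝟙ᵀh=120.851291  D=ac−b²=26.280262
λ₁=(c·0.115−b)/D = (120.851291·0.115−11.243998)/26.280262 = 0.100985
λ₂=(a−b·0.115)/D = (1.263600−11.243998·0.115)/26.280262 = -0.001121
w* = 0.100985·g + -0.001121·h:
  w_0 = 0.100985·1.3354 + -0.001121·17.3907 = 0.1154  (Raytheon)
  w_1 = 0.100985·1.3927 + -0.001121·16.7869 = 0.1218  (Ford)
  w_2 = 0.100985·1.9010 + -0.001121·23.6139 = 0.1655  (Visa)
  w_3 = 0.100985·2.1234 + -0.001121·31.6782 = 0.1789  (Starbucks)
  w_4 = 0.100985·1.9433 + -0.001121·9.6157 = 0.1855  (Unilever)
  w_5 = 0.100985·2.7786 + -0.001121·15.9403 = 0.2627  (Xerox)
  w_6 = 0.100985·-0.2303 + -0.001121·5.8256 = -0.0298  (Walmart)
Σw_i=1.0000  μᵀw=0.1150
σ²=wᵀΣw=λ₁·μ_p+λ₂ = 0.100985·0.115 + -0.001121 = 0.010492 ≈ 0.0105


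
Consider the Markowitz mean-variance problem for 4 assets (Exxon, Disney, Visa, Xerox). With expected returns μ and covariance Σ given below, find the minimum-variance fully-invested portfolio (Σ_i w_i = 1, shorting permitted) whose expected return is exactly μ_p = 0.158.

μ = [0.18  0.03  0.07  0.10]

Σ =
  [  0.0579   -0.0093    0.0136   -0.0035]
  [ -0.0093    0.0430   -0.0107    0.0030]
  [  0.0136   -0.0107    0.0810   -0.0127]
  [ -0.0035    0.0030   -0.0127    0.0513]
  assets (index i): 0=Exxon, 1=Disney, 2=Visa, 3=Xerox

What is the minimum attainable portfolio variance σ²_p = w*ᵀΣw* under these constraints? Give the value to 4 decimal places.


0.0326

p=Σ⁻¹μ = [3.2790  1.4622  0.8678  2.3024]
q=Σ⁻¹𝟙 = [19.5817  30.0182  16.6605  23.1982]
a=μᵀp=0.925067  b=𝟙ᵀp=7.911311  c=𝟙ᵀq=89.458645  D=ac−b²=20.166372
λ₁=(c·0.158−b)/D = (89.458645·0.158−7.911311)/20.166372 = 0.308591
λ₂=(a−b·0.158)/D = (0.925067−7.911311·0.158)/20.166372 = -0.016112
w* = 0.308591·p + -0.016112·q:
  w_0 = 0.308591·3.2790 + -0.016112·19.5817 = 0.6964  (Exxon)
  w_1 = 0.308591·1.4622 + -0.016112·30.0182 = -0.0324  (Disney)
  w_2 = 0.308591·0.8678 + -0.016112·16.6605 = -0.0006  (Visa)
  w_3 = 0.308591·2.3024 + -0.016112·23.1982 = 0.3367  (Xerox)
Σw_i=1.0000  μᵀw=0.1580
σ²=wᵀΣw=λ₁·μ_p+λ₂ = 0.308591·0.158 + -0.016112 = 0.032645 ≈ 0.0326


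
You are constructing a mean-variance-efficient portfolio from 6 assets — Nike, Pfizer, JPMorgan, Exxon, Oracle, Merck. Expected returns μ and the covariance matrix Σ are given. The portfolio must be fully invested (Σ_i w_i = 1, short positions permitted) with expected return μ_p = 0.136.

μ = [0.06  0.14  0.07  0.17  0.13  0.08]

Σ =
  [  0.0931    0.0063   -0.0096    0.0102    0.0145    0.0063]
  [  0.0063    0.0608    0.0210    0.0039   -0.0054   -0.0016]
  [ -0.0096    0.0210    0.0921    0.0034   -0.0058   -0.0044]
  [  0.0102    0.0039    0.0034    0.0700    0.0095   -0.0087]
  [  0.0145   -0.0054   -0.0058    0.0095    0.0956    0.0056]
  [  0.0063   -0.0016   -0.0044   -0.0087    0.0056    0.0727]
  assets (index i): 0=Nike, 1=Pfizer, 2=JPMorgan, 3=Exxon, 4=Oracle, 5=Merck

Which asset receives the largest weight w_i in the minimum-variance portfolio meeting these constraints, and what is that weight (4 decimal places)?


Exxon (0.3251)

g=Σ⁻¹μ = [-0.0002  2.1878  0.3162  2.2970  1.1953  1.3505]
h=Σ⁻¹𝟙 = [7.1189  12.7713  9.4641  12.7657  8.5369  14.8622]
a=μᵀg=0.982326  b=𝟙ᵀg=7.346561  c=𝟙ᵀh=65.519232  D=ac−b²=10.389312
λ₁=(c·0.136−b)/D = (65.519232·0.136−7.346561)/10.389312 = 0.150545
λ₂=(a−b·0.136)/D = (0.982326−7.346561·0.136)/10.389312 = -0.001618
w* = 0.150545·g + -0.001618·h:
  w_0 = 0.150545·-0.0002 + -0.001618·7.1189 = -0.0115  (Nike)
  w_1 = 0.150545·2.1878 + -0.001618·12.7713 = 0.3087  (Pfizer)
  w_2 = 0.150545·0.3162 + -0.001618·9.4641 = 0.0323  (JPMorgan)
  w_3 = 0.150545·2.2970 + -0.001618·12.7657 = 0.3251  (Exxon)
  w_4 = 0.150545·1.1953 + -0.001618·8.5369 = 0.1661  (Oracle)
  w_5 = 0.150545·1.3505 + -0.001618·14.8622 = 0.1793  (Merck)
Σw_i=1.0000  μᵀw=0.1360
σ²=wᵀΣw=λ₁·μ_p+λ₂ = 0.150545·0.136 + -0.001618 = 0.018856 ≈ 0.0189


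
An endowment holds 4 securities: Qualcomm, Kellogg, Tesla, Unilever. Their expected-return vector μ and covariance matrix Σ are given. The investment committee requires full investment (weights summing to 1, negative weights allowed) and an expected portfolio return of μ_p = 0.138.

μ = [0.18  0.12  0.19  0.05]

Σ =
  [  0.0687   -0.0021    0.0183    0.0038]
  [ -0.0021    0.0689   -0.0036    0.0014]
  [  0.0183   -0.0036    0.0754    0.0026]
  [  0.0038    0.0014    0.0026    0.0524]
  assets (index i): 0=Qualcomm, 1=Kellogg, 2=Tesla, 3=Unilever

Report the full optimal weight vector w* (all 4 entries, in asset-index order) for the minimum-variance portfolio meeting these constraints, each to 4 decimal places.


u=Σ⁻¹μ = [2.0878  1.9009  2.0816  0.6487]
v=Σ⁻¹𝟙 = [11.2174  15.0604  10.6612  17.3391]
a=μᵀu=1.031846  b=𝟙ᵀu=6.718977  c=𝟙ᵀv=54.278195  D=ac−b²=10.862063
λ₁=(c·0.138−b)/D = (54.278195·0.138−6.718977)/10.862063 = 0.071019
λ₂=(a−b·0.138)/D = (1.031846−6.718977·0.138)/10.862063 = 0.009632
w* = 0.071019·u + 0.009632·v:
  w_0 = 0.071019·2.0878 + 0.009632·11.2174 = 0.2563  (Qualcomm)
  w_1 = 0.071019·1.9009 + 0.009632·15.0604 = 0.2801  (Kellogg)
  w_2 = 0.071019·2.0816 + 0.009632·10.6612 = 0.2505  (Tesla)
  w_3 = 0.071019·0.6487 + 0.009632·17.3391 = 0.2131  (Unilever)
Σw_i=1.0000  μᵀw=0.1380
σ²=wᵀΣw=λ₁·μ_p+λ₂ = 0.071019·0.138 + 0.009632 = 0.019433 ≈ 0.0194

0.2563  0.2801  0.2505  0.2131


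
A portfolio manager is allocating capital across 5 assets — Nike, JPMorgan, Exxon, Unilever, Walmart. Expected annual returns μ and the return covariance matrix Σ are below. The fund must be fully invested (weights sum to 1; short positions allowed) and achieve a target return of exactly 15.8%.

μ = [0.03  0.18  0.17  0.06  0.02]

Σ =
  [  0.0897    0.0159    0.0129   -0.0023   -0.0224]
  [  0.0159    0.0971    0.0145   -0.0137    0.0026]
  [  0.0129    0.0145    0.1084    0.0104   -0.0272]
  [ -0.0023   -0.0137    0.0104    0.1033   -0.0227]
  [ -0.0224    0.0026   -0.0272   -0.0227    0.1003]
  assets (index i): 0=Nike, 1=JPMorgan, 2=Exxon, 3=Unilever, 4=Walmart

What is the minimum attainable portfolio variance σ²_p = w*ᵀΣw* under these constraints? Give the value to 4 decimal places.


0.0418

x=Σ⁻¹μ = [0.0261  1.7317  1.4393  0.8284  0.7381]
y=Σ⁻¹𝟙 = [13.2947  8.1473  9.8640  14.1526  18.6060]
a=μᵀx=0.621624  b=𝟙ᵀx=4.763513  c=𝟙ᵀy=64.064704  D=ac−b²=17.133071
λ₁=(c·0.158−b)/D = (64.064704·0.158−4.763513)/17.133071 = 0.312770
λ₂=(a−b·0.158)/D = (0.621624−4.763513·0.158)/17.133071 = -0.007647
w* = 0.312770·x + -0.007647·y:
  w_0 = 0.312770·0.0261 + -0.007647·13.2947 = -0.0935  (Nike)
  w_1 = 0.312770·1.7317 + -0.007647·8.1473 = 0.4793  (JPMorgan)
  w_2 = 0.312770·1.4393 + -0.007647·9.8640 = 0.3747  (Exxon)
  w_3 = 0.312770·0.8284 + -0.007647·14.1526 = 0.1509  (Unilever)
  w_4 = 0.312770·0.7381 + -0.007647·18.6060 = 0.0886  (Walmart)
Σw_i=1.0000  μᵀw=0.1580
σ²=wᵀΣw=λ₁·μ_p+λ₂ = 0.312770·0.158 + -0.007647 = 0.041771 ≈ 0.0418


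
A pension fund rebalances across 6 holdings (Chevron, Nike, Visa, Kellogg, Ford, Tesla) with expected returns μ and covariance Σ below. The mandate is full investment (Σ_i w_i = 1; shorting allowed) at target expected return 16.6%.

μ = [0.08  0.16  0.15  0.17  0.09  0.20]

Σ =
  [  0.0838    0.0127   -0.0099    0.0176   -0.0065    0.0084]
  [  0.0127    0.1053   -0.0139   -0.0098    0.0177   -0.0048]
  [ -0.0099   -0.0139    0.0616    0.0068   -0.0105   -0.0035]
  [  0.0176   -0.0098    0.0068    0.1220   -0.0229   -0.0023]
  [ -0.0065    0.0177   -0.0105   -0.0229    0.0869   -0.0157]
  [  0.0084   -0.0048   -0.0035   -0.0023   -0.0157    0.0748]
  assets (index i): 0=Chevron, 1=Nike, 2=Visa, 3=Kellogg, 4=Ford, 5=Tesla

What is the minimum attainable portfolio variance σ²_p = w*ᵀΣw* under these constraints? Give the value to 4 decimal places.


p=Σ⁻¹μ = [0.5253  1.8451  3.3060  1.7539  2.1748  3.3983]
q=Σ⁻¹𝟙 = [10.7427  9.8448  23.3553  10.0579  19.0661  18.1983]
a=μᵀp=2.006688  b=𝟙ᵀp=13.003326  c=𝟙ᵀq=91.265054  D=ac−b²=14.053969
λ₁=(c·0.166−b)/D = (91.265054·0.166−13.003326)/14.053969 = 0.152745
λ₂=(a−b·0.166)/D = (2.006688−13.003326·0.166)/14.053969 = -0.010806
w* = 0.152745·p + -0.010806·q:
  w_0 = 0.152745·0.5253 + -0.010806·10.7427 = -0.0358  (Chevron)
  w_1 = 0.152745·1.8451 + -0.010806·9.8448 = 0.1754  (Nike)
  w_2 = 0.152745·3.3060 + -0.010806·23.3553 = 0.2526  (Visa)
  w_3 = 0.152745·1.7539 + -0.010806·10.0579 = 0.1592  (Kellogg)
  w_4 = 0.152745·2.1748 + -0.010806·19.0661 = 0.1262  (Ford)
  w_5 = 0.152745·3.3983 + -0.010806·18.1983 = 0.3224  (Tesla)
Σw_i=1.0000  μᵀw=0.1660
σ²=wᵀΣw=λ₁·μ_p+λ₂ = 0.152745·0.166 + -0.010806 = 0.014550 ≈ 0.0145

0.0145


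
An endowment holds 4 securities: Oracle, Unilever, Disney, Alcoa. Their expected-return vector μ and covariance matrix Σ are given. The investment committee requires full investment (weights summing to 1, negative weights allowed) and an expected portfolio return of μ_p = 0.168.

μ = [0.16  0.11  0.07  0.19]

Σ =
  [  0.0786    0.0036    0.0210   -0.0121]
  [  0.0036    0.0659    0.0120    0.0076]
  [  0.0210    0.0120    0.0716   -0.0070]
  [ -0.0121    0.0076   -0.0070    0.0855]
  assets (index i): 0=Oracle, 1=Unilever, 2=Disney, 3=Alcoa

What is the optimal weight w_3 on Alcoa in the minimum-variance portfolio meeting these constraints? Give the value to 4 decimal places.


g=Σ⁻¹μ = [2.2659  1.1967  0.3535  2.4655]
h=Σ⁻¹𝟙 = [11.5675  11.2081  9.9813  13.1539]
a=μᵀg=0.987367  b=𝟙ᵀg=6.281611  c=𝟙ᵀh=45.910740  D=ac−b²=5.872127
λ₁=(c·0.168−b)/D = (45.910740·0.168−6.281611)/5.872127 = 0.243761
λ₂=(a−b·0.168)/D = (0.987367−6.281611·0.168)/5.872127 = -0.011570
w* = 0.243761·g + -0.011570·h:
  w_0 = 0.243761·2.2659 + -0.011570·11.5675 = 0.4185  (Oracle)
  w_1 = 0.243761·1.1967 + -0.011570·11.2081 = 0.1620  (Unilever)
  w_2 = 0.243761·0.3535 + -0.011570·9.9813 = -0.0293  (Disney)
  w_3 = 0.243761·2.4655 + -0.011570·13.1539 = 0.4488  (Alcoa)
Σw_i=1.0000  μᵀw=0.1680
σ²=wᵀΣw=λ₁·μ_p+λ₂ = 0.243761·0.168 + -0.011570 = 0.029381 ≈ 0.0294

0.4488


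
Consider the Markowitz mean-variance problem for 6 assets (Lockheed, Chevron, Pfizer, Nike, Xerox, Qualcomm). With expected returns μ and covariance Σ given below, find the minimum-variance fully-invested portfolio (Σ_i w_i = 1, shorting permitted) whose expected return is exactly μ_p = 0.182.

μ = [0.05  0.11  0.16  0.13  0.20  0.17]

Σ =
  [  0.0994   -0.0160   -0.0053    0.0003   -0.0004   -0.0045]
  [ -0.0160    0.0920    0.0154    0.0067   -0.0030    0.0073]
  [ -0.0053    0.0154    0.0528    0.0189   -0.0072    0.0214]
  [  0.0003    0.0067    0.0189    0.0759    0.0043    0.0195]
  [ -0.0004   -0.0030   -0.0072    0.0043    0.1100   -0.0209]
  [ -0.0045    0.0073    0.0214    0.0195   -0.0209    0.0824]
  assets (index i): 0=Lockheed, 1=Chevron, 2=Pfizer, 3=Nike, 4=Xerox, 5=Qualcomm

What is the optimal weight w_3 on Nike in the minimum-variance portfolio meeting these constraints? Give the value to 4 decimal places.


p=Σ⁻¹μ = [0.8568  0.8598  2.2391  0.4445  2.3428  1.9412]
q=Σ⁻¹𝟙 = [12.8664  10.1400  12.6644  5.7426  11.9816  10.3312]
a=μᵀp=1.352024  b=𝟙ᵀp=8.684203  c=𝟙ᵀq=63.726322  D=ac−b²=10.744105
λ₁=(c·0.182−b)/D = (63.726322·0.182−8.684203)/10.744105 = 0.271217
λ₂=(a−b·0.182)/D = (1.352024−8.684203·0.182)/10.744105 = -0.021268
w* = 0.271217·p + -0.021268·q:
  w_0 = 0.271217·0.8568 + -0.021268·12.8664 = -0.0413  (Lockheed)
  w_1 = 0.271217·0.8598 + -0.021268·10.1400 = 0.0176  (Chevron)
  w_2 = 0.271217·2.2391 + -0.021268·12.6644 = 0.3379  (Pfizer)
  w_3 = 0.271217·0.4445 + -0.021268·5.7426 = -0.0016  (Nike)
  w_4 = 0.271217·2.3428 + -0.021268·11.9816 = 0.3806  (Xerox)
  w_5 = 0.271217·1.9412 + -0.021268·10.3312 = 0.3068  (Qualcomm)
Σw_i=1.0000  μᵀw=0.1820
σ²=wᵀΣw=λ₁·μ_p+λ₂ = 0.271217·0.182 + -0.021268 = 0.028094 ≈ 0.0281

-0.0016


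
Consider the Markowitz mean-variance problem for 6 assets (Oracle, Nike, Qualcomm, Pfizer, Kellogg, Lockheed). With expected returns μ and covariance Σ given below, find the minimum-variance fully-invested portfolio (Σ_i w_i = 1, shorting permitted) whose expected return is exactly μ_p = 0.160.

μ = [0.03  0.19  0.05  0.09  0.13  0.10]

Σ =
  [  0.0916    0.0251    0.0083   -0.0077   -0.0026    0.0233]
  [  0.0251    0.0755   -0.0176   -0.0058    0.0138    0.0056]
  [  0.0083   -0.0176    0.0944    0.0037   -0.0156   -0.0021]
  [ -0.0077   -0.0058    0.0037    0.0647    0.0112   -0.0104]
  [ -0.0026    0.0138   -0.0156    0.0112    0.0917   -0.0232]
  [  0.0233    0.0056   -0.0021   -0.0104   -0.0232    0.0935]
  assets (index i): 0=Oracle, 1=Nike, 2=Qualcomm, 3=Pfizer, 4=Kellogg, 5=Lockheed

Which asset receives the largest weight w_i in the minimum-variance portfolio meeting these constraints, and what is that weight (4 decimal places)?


Nike (0.5174)

p=Σ⁻¹μ = [-0.8270  2.8346  1.3464  1.4879  1.4343  1.6575]
q=Σ⁻¹𝟙 = [4.1387  13.0416  14.5127  16.3074  13.1513  14.2858]
a=μᵀp=1.067194  b=𝟙ᵀp=7.933607  c=𝟙ᵀq=75.437458  D=ac−b²=17.564258
λ₁=(c·0.160−b)/D = (75.437458·0.160−7.933607)/17.564258 = 0.235500
λ₂=(a−b·0.160)/D = (1.067194−7.933607·0.160)/17.564258 = -0.011511
w* = 0.235500·p + -0.011511·q:
  w_0 = 0.235500·-0.8270 + -0.011511·4.1387 = -0.2424  (Oracle)
  w_1 = 0.235500·2.8346 + -0.011511·13.0416 = 0.5174  (Nike)
  w_2 = 0.235500·1.3464 + -0.011511·14.5127 = 0.1500  (Qualcomm)
  w_3 = 0.235500·1.4879 + -0.011511·16.3074 = 0.1627  (Pfizer)
  w_4 = 0.235500·1.4343 + -0.011511·13.1513 = 0.1864  (Kellogg)
  w_5 = 0.235500·1.6575 + -0.011511·14.2858 = 0.2259  (Lockheed)
Σw_i=1.0000  μᵀw=0.1600
σ²=wᵀΣw=λ₁·μ_p+λ₂ = 0.235500·0.160 + -0.011511 = 0.026169 ≈ 0.0262


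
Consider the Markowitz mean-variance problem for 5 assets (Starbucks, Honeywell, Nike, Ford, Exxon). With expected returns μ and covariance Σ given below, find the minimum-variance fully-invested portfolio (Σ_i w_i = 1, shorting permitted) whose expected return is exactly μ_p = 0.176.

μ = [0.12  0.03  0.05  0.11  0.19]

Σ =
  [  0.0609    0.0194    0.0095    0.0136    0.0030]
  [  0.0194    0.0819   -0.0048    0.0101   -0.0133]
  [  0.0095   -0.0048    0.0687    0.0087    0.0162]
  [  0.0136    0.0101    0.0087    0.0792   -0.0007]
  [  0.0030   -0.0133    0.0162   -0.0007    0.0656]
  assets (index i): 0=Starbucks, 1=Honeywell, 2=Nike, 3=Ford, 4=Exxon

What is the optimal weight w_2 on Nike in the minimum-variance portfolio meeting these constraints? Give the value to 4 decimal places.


-0.1635

p=Σ⁻¹μ = [1.5087  0.3339  -0.3062  1.1472  2.9829]
q=Σ⁻¹𝟙 = [8.3611  12.1608  9.5964  8.7186  15.0502]
a=μᵀp=0.868698  b=𝟙ᵀp=5.666567  c=𝟙ᵀq=53.887146  D=ac−b²=14.701689
λ₁=(c·0.176−b)/D = (53.887146·0.176−5.666567)/14.701689 = 0.259669
λ₂=(a−b·0.176)/D = (0.868698−5.666567·0.176)/14.701689 = -0.008748
w* = 0.259669·p + -0.008748·q:
  w_0 = 0.259669·1.5087 + -0.008748·8.3611 = 0.3186  (Starbucks)
  w_1 = 0.259669·0.3339 + -0.008748·12.1608 = -0.0197  (Honeywell)
  w_2 = 0.259669·-0.3062 + -0.008748·9.5964 = -0.1635  (Nike)
  w_3 = 0.259669·1.1472 + -0.008748·8.7186 = 0.2216  (Ford)
  w_4 = 0.259669·2.9829 + -0.008748·15.0502 = 0.6429  (Exxon)
Σw_i=1.0000  μᵀw=0.1760
σ²=wᵀΣw=λ₁·μ_p+λ₂ = 0.259669·0.176 + -0.008748 = 0.036953 ≈ 0.0370


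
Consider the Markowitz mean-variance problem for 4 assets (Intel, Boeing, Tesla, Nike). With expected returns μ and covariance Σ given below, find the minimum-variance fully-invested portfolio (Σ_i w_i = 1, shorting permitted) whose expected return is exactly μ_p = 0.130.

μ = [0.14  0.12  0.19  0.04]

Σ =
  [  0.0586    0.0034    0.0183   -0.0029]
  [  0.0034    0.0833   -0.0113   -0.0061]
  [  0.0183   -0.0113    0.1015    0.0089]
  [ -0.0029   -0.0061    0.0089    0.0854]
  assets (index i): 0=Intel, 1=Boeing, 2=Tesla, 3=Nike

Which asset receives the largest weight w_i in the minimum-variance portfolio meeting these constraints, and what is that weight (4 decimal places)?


Intel (0.3129)

p=Σ⁻¹μ = [1.7900  1.6311  1.6896  0.4696]
q=Σ⁻¹𝟙 = [14.5166  13.3535  7.6378  12.3604]
a=μᵀp=0.786146  b=𝟙ᵀp=5.580338  c=𝟙ᵀq=47.868289  D=ac−b²=6.491278
λ₁=(c·0.130−b)/D = (47.868289·0.130−5.580338)/6.491278 = 0.098985
λ₂=(a−b·0.130)/D = (0.786146−5.580338·0.130)/6.491278 = 0.009351
w* = 0.098985·p + 0.009351·q:
  w_0 = 0.098985·1.7900 + 0.009351·14.5166 = 0.3129  (Intel)
  w_1 = 0.098985·1.6311 + 0.009351·13.3535 = 0.2863  (Boeing)
  w_2 = 0.098985·1.6896 + 0.009351·7.6378 = 0.2387  (Tesla)
  w_3 = 0.098985·0.4696 + 0.009351·12.3604 = 0.1621  (Nike)
Σw_i=1.0000  μᵀw=0.1300
σ²=wᵀΣw=λ₁·μ_p+λ₂ = 0.098985·0.130 + 0.009351 = 0.022219 ≈ 0.0222


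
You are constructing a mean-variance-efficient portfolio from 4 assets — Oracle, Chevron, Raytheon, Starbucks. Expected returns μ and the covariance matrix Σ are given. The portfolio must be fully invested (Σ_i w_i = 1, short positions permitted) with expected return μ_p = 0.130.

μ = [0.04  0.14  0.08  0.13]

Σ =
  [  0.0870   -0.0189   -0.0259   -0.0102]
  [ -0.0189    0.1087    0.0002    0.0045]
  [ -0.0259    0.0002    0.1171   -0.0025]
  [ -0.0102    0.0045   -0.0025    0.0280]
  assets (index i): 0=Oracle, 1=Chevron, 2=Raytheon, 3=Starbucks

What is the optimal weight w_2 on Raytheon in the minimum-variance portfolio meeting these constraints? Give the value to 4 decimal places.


0.0397

x=Σ⁻¹μ = [1.7090  1.3698  1.1688  5.1497]
y=Σ⁻¹𝟙 = [23.4668  11.4425  14.6441  43.7314]
a=μᵀx=1.023086  b=𝟙ᵀx=9.397239  c=𝟙ᵀy=93.284831  D=ac−b²=7.130314
λ₁=(c·0.130−b)/D = (93.284831·0.130−9.397239)/7.130314 = 0.382843
λ₂=(a−b·0.130)/D = (1.023086−9.397239·0.130)/7.130314 = -0.027847
w* = 0.382843·x + -0.027847·y:
  w_0 = 0.382843·1.7090 + -0.027847·23.4668 = 0.0008  (Oracle)
  w_1 = 0.382843·1.3698 + -0.027847·11.4425 = 0.2058  (Chevron)
  w_2 = 0.382843·1.1688 + -0.027847·14.6441 = 0.0397  (Raytheon)
  w_3 = 0.382843·5.1497 + -0.027847·43.7314 = 0.7537  (Starbucks)
Σw_i=1.0000  μᵀw=0.1300
σ²=wᵀΣw=λ₁·μ_p+λ₂ = 0.382843·0.130 + -0.027847 = 0.021923 ≈ 0.0219


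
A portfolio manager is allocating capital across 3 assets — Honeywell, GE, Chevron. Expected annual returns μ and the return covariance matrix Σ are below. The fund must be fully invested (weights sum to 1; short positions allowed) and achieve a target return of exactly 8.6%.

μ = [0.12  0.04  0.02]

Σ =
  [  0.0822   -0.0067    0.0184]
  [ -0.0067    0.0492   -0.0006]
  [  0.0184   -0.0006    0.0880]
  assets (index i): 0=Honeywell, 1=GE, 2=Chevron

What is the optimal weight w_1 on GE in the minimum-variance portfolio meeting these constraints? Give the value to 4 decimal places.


u=Σ⁻¹μ = [1.5642  1.0249  -0.0928]
v=Σ⁻¹𝟙 = [11.9454  22.0619  9.0164]
a=μᵀu=0.226839  b=𝟙ᵀu=2.496252  c=𝟙ᵀv=43.023668  D=ac−b²=3.528163
λ₁=(c·0.086−b)/D = (43.023668·0.086−2.496252)/3.528163 = 0.341193
λ₂=(a−b·0.086)/D = (0.226839−2.496252·0.086)/3.528163 = 0.003447
w* = 0.341193·u + 0.003447·v:
  w_0 = 0.341193·1.5642 + 0.003447·11.9454 = 0.5749  (Honeywell)
  w_1 = 0.341193·1.0249 + 0.003447·22.0619 = 0.4257  (GE)
  w_2 = 0.341193·-0.0928 + 0.003447·9.0164 = -0.0006  (Chevron)
Σw_i=1.0000  μᵀw=0.0860
σ²=wᵀΣw=λ₁·μ_p+λ₂ = 0.341193·0.086 + 0.003447 = 0.032789 ≈ 0.0328

0.4257


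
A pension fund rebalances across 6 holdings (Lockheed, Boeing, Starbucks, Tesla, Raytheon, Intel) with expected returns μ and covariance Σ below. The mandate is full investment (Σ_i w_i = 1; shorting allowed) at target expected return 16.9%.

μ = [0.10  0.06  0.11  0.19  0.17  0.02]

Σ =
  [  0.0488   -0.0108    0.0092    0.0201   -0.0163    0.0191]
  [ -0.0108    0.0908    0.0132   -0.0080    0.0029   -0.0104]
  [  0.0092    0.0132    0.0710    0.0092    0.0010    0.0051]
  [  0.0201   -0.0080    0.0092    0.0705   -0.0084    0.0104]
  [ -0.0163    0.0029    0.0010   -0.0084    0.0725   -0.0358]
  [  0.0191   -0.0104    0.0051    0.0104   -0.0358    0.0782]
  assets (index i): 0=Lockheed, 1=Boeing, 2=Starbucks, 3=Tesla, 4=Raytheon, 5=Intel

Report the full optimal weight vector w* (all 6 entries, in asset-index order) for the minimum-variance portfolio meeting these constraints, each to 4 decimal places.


0.1356  0.0152  0.0726  0.4209  0.3964  -0.0407

x=Σ⁻¹μ = [1.8729  1.0266  0.6616  2.4408  3.5981  1.2143]
y=Σ⁻¹𝟙 = [20.1239  15.0203  5.4451  9.7510  29.4977  21.7223]
a=μᵀx=1.421379  b=𝟙ᵀx=10.814304  c=𝟙ᵀy=101.560162  D=ac−b²=27.406300
λ₁=(c·0.169−b)/D = (101.560162·0.169−10.814304)/27.406300 = 0.231675
λ₂=(a−b·0.169)/D = (1.421379−10.814304·0.169)/27.406300 = -0.014823
w* = 0.231675·x + -0.014823·y:
  w_0 = 0.231675·1.8729 + -0.014823·20.1239 = 0.1356  (Lockheed)
  w_1 = 0.231675·1.0266 + -0.014823·15.0203 = 0.0152  (Boeing)
  w_2 = 0.231675·0.6616 + -0.014823·5.4451 = 0.0726  (Starbucks)
  w_3 = 0.231675·2.4408 + -0.014823·9.7510 = 0.4209  (Tesla)
  w_4 = 0.231675·3.5981 + -0.014823·29.4977 = 0.3964  (Raytheon)
  w_5 = 0.231675·1.2143 + -0.014823·21.7223 = -0.0407  (Intel)
Σw_i=1.0000  μᵀw=0.1690
σ²=wᵀΣw=λ₁·μ_p+λ₂ = 0.231675·0.169 + -0.014823 = 0.024330 ≈ 0.0243


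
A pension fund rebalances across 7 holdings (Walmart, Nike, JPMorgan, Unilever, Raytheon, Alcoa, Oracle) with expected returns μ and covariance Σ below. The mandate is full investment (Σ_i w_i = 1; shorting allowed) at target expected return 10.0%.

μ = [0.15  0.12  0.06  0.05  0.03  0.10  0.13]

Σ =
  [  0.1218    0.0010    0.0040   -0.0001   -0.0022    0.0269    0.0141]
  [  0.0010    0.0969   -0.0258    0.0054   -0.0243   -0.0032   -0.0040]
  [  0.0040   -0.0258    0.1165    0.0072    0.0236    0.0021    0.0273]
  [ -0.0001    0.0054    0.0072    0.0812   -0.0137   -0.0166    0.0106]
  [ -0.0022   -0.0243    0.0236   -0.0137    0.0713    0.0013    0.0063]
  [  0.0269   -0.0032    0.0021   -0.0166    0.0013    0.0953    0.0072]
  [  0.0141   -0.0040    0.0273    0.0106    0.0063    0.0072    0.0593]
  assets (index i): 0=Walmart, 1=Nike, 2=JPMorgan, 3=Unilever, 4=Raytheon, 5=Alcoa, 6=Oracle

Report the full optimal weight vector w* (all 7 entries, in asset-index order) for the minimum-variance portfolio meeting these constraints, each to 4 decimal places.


x=Σ⁻¹μ = [0.8496  1.5651  0.2083  0.5838  0.8581  0.8186  1.7050]
y=Σ⁻¹𝟙 = [4.8216  16.4928  4.8729  15.4421  20.2087  11.3658  8.2989]
a=μᵀx=0.686203  b=𝟙ᵀx=6.588536  c=𝟙ᵀy=81.502671  D=ac−b²=12.518614
λ₁=(c·0.100−b)/D = (81.502671·0.100−6.588536)/12.518614 = 0.124753
λ₂=(a−b·0.100)/D = (0.686203−6.588536·0.100)/12.518614 = 0.002185
w* = 0.124753·x + 0.002185·y:
  w_0 = 0.124753·0.8496 + 0.002185·4.8216 = 0.1165  (Walmart)
  w_1 = 0.124753·1.5651 + 0.002185·16.4928 = 0.2313  (Nike)
  w_2 = 0.124753·0.2083 + 0.002185·4.8729 = 0.0366  (JPMorgan)
  w_3 = 0.124753·0.5838 + 0.002185·15.4421 = 0.1066  (Unilever)
  w_4 = 0.124753·0.8581 + 0.002185·20.2087 = 0.1512  (Raytheon)
  w_5 = 0.124753·0.8186 + 0.002185·11.3658 = 0.1270  (Alcoa)
  w_6 = 0.124753·1.7050 + 0.002185·8.2989 = 0.2308  (Oracle)
Σw_i=1.0000  μᵀw=0.1000
σ²=wᵀΣw=λ₁·μ_p+λ₂ = 0.124753·0.100 + 0.002185 = 0.014660 ≈ 0.0147

0.1165  0.2313  0.0366  0.1066  0.1512  0.1270  0.2308
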